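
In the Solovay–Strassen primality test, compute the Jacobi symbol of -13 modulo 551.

Pull out -1: (-13 / 551) = (-1 / 551)·(13 / 551). Since 551 ≡ 3 (mod 4), (-1 / 551) = -1. Now have -(13 / 551).
13 ≡ 1 (mod 4), so quadratic reciprocity gives (13 / 551) = (551 / 13). Reduce: 551 ≡ 5 (mod 13). Now have -(5 / 13).
5 ≡ 1 (mod 4), so quadratic reciprocity gives (5 / 13) = (13 / 5). Reduce: 13 ≡ 3 (mod 5). Now have -(3 / 5).
5 ≡ 1 (mod 4), so quadratic reciprocity gives (3 / 5) = (5 / 3). Reduce: 5 ≡ 2 (mod 3). Now have -(2 / 3).
Factor out 2: 2 = 2. Since 3 ≡ 3 (mod 8), (2 / 3) = -1. Now have (1 / 3).
(1 / 3) = 1. Collecting the sign factors: 1.

1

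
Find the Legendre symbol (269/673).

-1

(269/673)
  = (673/269)    [QR: 269 ≡ 1 mod 4, sign kept]
  = (135/269)    [673 ≡ 135 mod 269]
  = (269/135)    [QR: 269 ≡ 1 mod 4, sign kept]
  = (134/135)    [269 ≡ 134 mod 135]
  = (67/135)    [135 ≡ 7 mod 8 ⇒ (2/135) = +1]
  = -(135/67)    [QR: both ≡ 3 mod 4, sign flips]
  = -(1/67)    [135 ≡ 1 mod 67]
  = -1    [(1/67) = 1]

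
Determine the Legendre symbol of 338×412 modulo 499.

-1

By multiplicativity, (338·412/499) = (338/499)·(412/499).
First factor (338/499):
(338/499)
  = -(169/499)    [499 ≡ 3 mod 8 ⇒ (2/499) = -1]
  = -(499/169)    [QR: 169 ≡ 1 mod 4, sign kept]
  = -(161/169)    [499 ≡ 161 mod 169]
  = -(169/161)    [QR: 161 ≡ 1 mod 4, sign kept]
  = -(8/161)    [169 ≡ 8 mod 161]
  = -(1/161)    [161 ≡ 1 mod 8 ⇒ (2/161)^3 = +1]
  = -1    [(1/161) = 1]
Second factor (412/499):
(412/499)
  = (103/499)    [499 ≡ 3 mod 8 ⇒ (2/499)^2 = +1]
  = -(499/103)    [QR: both ≡ 3 mod 4, sign flips]
  = -(87/103)    [499 ≡ 87 mod 103]
  = (103/87)    [QR: both ≡ 3 mod 4, sign flips]
  = (16/87)    [103 ≡ 16 mod 87]
  = (1/87)    [87 ≡ 7 mod 8 ⇒ (2/87)^4 = +1]
  = 1    [(1/87) = 1]
Product: (-1)·(1) = -1.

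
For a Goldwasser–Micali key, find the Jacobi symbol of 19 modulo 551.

0

Both 19 ≡ 3 and 551 ≡ 3 (mod 4), so reciprocity gives (19|551) = -(551|19). Reduce: 551 ≡ 0 (mod 19). Now have -(0|19).
The numerator is now 0 with denominator 19 > 1: the symbol is 0.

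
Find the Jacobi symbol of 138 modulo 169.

(138|169)
  = (69|169)    [169 ≡ 1 mod 8 ⇒ (2|169) = +1]
  = (169|69)    [QR: 69 ≡ 1 mod 4, sign kept]
  = (31|69)    [169 ≡ 31 mod 69]
  = (69|31)    [QR: 69 ≡ 1 mod 4, sign kept]
  = (7|31)    [69 ≡ 7 mod 31]
  = -(31|7)    [QR: both ≡ 3 mod 4, sign flips]
  = -(3|7)    [31 ≡ 3 mod 7]
  = (7|3)    [QR: both ≡ 3 mod 4, sign flips]
  = (1|3)    [7 ≡ 1 mod 3]
  = 1    [(1|3) = 1]

1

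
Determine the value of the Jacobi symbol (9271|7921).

(9271|7921)
  = (1350|7921)    [9271 ≡ 1350 mod 7921]
  = (675|7921)    [7921 ≡ 1 mod 8 ⇒ (2|7921) = +1]
  = (7921|675)    [QR: 7921 ≡ 1 mod 4, sign kept]
  = (496|675)    [7921 ≡ 496 mod 675]
  = (31|675)    [675 ≡ 3 mod 8 ⇒ (2|675)^4 = +1]
  = -(675|31)    [QR: both ≡ 3 mod 4, sign flips]
  = -(24|31)    [675 ≡ 24 mod 31]
  = -(3|31)    [31 ≡ 7 mod 8 ⇒ (2|31)^3 = +1]
  = (31|3)    [QR: both ≡ 3 mod 4, sign flips]
  = (1|3)    [31 ≡ 1 mod 3]
  = 1    [(1|3) = 1]

1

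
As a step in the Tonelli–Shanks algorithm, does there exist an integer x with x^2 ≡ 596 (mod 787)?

Factor out 2: 596 = 2^2·149. Since 787 ≡ 3 (mod 8), (2|787) = -1, and (2|787)^2 = +1. Now have (149|787).
149 ≡ 1 (mod 4), so quadratic reciprocity gives (149|787) = (787|149). Reduce: 787 ≡ 42 (mod 149). Now have (42|149).
Factor out 2: 42 = 2·21. Since 149 ≡ 5 (mod 8), (2|149) = -1. Now have -(21|149).
21 ≡ 1 (mod 4), so quadratic reciprocity gives (21|149) = (149|21). Reduce: 149 ≡ 2 (mod 21). Now have -(2|21).
Factor out 2: 2 = 2. Since 21 ≡ 5 (mod 8), (2|21) = -1. Now have (1|21).
(1|21) = 1. Collecting the sign factors: 1.
(596|787) = 1, and 787 is prime, so 596 is a quadratic residue mod 787.

yes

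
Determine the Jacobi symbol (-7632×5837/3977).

-1

By multiplicativity, (-7632·5837/3977) = (-7632/3977)·(5837/3977).
First factor (-7632/3977):
Reduce the numerator: -7632 ≡ 322 (mod 3977), so (-7632/3977) = (322/3977).
Factor out 2: 322 = 2·161. Since 3977 ≡ 1 (mod 8), (2/3977) = +1. Now have (161/3977).
161 ≡ 1 (mod 4), so quadratic reciprocity gives (161/3977) = (3977/161). Reduce: 3977 ≡ 113 (mod 161). Now have (113/161).
113 ≡ 1 (mod 4), so quadratic reciprocity gives (113/161) = (161/113). Reduce: 161 ≡ 48 (mod 113). Now have (48/113).
Factor out 2: 48 = 2^4·3. Since 113 ≡ 1 (mod 8), (2/113) = +1, and (2/113)^4 = +1. Now have (3/113).
113 ≡ 1 (mod 4), so quadratic reciprocity gives (3/113) = (113/3). Reduce: 113 ≡ 2 (mod 3). Now have (2/3).
Factor out 2: 2 = 2. Since 3 ≡ 3 (mod 8), (2/3) = -1. Now have -(1/3).
(1/3) = 1. Collecting the sign factors: -1.
Second factor (5837/3977):
Reduce the numerator: 5837 ≡ 1860 (mod 3977), so (5837/3977) = (1860/3977).
Factor out 2: 1860 = 2^2·465. Since 3977 ≡ 1 (mod 8), (2/3977) = +1, and (2/3977)^2 = +1. Now have (465/3977).
465 ≡ 1 (mod 4), so quadratic reciprocity gives (465/3977) = (3977/465). Reduce: 3977 ≡ 257 (mod 465). Now have (257/465).
257 ≡ 1 (mod 4), so quadratic reciprocity gives (257/465) = (465/257). Reduce: 465 ≡ 208 (mod 257). Now have (208/257).
Factor out 2: 208 = 2^4·13. Since 257 ≡ 1 (mod 8), (2/257) = +1, and (2/257)^4 = +1. Now have (13/257).
13 ≡ 1 (mod 4), so quadratic reciprocity gives (13/257) = (257/13). Reduce: 257 ≡ 10 (mod 13). Now have (10/13).
Factor out 2: 10 = 2·5. Since 13 ≡ 5 (mod 8), (2/13) = -1. Now have -(5/13).
5 ≡ 1 (mod 4), so quadratic reciprocity gives (5/13) = (13/5). Reduce: 13 ≡ 3 (mod 5). Now have -(3/5).
5 ≡ 1 (mod 4), so quadratic reciprocity gives (3/5) = (5/3). Reduce: 5 ≡ 2 (mod 3). Now have -(2/3).
Factor out 2: 2 = 2. Since 3 ≡ 3 (mod 8), (2/3) = -1. Now have (1/3).
(1/3) = 1. Collecting the sign factors: 1.
Product: (-1)·(1) = -1.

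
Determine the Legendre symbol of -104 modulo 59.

-1

(-104|59)
  = (14|59)    [-104 ≡ 14 mod 59]
  = -(7|59)    [59 ≡ 3 mod 8 ⇒ (2|59) = -1]
  = (59|7)    [QR: both ≡ 3 mod 4, sign flips]
  = (3|7)    [59 ≡ 3 mod 7]
  = -(7|3)    [QR: both ≡ 3 mod 4, sign flips]
  = -(1|3)    [7 ≡ 1 mod 3]
  = -1    [(1|3) = 1]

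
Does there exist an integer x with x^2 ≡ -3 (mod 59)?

Reduce the numerator: -3 ≡ 56 (mod 59), so (-3|59) = (56|59).
Factor out 2: 56 = 2^3·7. Since 59 ≡ 3 (mod 8), (2|59) = -1, and (2|59)^3 = -1. Now have -(7|59).
Both 7 ≡ 3 and 59 ≡ 3 (mod 4), so reciprocity gives (7|59) = -(59|7). Reduce: 59 ≡ 3 (mod 7). Now have (3|7).
Both 3 ≡ 3 and 7 ≡ 3 (mod 4), so reciprocity gives (3|7) = -(7|3). Reduce: 7 ≡ 1 (mod 3). Now have -(1|3).
(1|3) = 1. Collecting the sign factors: -1.
(-3|59) = -1, and 59 is prime, so -3 is not a quadratic residue mod 59.

no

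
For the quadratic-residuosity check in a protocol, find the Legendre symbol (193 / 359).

193 ≡ 1 (mod 4), so quadratic reciprocity gives (193 / 359) = (359 / 193). Reduce: 359 ≡ 166 (mod 193). Now have (166 / 193).
Factor out 2: 166 = 2·83. Since 193 ≡ 1 (mod 8), (2 / 193) = +1. Now have (83 / 193).
193 ≡ 1 (mod 4), so quadratic reciprocity gives (83 / 193) = (193 / 83). Reduce: 193 ≡ 27 (mod 83). Now have (27 / 83).
Both 27 ≡ 3 and 83 ≡ 3 (mod 4), so reciprocity gives (27 / 83) = -(83 / 27). Reduce: 83 ≡ 2 (mod 27). Now have -(2 / 27).
Factor out 2: 2 = 2. Since 27 ≡ 3 (mod 8), (2 / 27) = -1. Now have (1 / 27).
(1 / 27) = 1. Collecting the sign factors: 1.

1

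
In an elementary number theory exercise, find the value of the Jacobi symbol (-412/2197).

Pull out -1: (-412/2197) = (-1/2197)·(412/2197). Since 2197 ≡ 1 (mod 4), (-1/2197) = +1. Now have (412/2197).
Factor out 2: 412 = 2^2·103. Since 2197 ≡ 5 (mod 8), (2/2197) = -1, and (2/2197)^2 = +1. Now have (103/2197).
2197 ≡ 1 (mod 4), so quadratic reciprocity gives (103/2197) = (2197/103). Reduce: 2197 ≡ 34 (mod 103). Now have (34/103).
Factor out 2: 34 = 2·17. Since 103 ≡ 7 (mod 8), (2/103) = +1. Now have (17/103).
17 ≡ 1 (mod 4), so quadratic reciprocity gives (17/103) = (103/17). Reduce: 103 ≡ 1 (mod 17). Now have (1/17).
(1/17) = 1. Collecting the sign factors: 1.

1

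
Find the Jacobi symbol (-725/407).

-1

Reduce the numerator: -725 ≡ 89 (mod 407), so (-725/407) = (89/407).
89 ≡ 1 (mod 4), so quadratic reciprocity gives (89/407) = (407/89). Reduce: 407 ≡ 51 (mod 89). Now have (51/89).
89 ≡ 1 (mod 4), so quadratic reciprocity gives (51/89) = (89/51). Reduce: 89 ≡ 38 (mod 51). Now have (38/51).
Factor out 2: 38 = 2·19. Since 51 ≡ 3 (mod 8), (2/51) = -1. Now have -(19/51).
Both 19 ≡ 3 and 51 ≡ 3 (mod 4), so reciprocity gives (19/51) = -(51/19). Reduce: 51 ≡ 13 (mod 19). Now have (13/19).
13 ≡ 1 (mod 4), so quadratic reciprocity gives (13/19) = (19/13). Reduce: 19 ≡ 6 (mod 13). Now have (6/13).
Factor out 2: 6 = 2·3. Since 13 ≡ 5 (mod 8), (2/13) = -1. Now have -(3/13).
13 ≡ 1 (mod 4), so quadratic reciprocity gives (3/13) = (13/3). Reduce: 13 ≡ 1 (mod 3). Now have -(1/3).
(1/3) = 1. Collecting the sign factors: -1.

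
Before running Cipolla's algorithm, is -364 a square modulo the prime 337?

yes

(-364|337)
  = (364|337)    [337 ≡ 1 mod 4 ⇒ (-1|337) = +1]
  = (27|337)    [364 ≡ 27 mod 337]
  = (337|27)    [QR: 337 ≡ 1 mod 4, sign kept]
  = (13|27)    [337 ≡ 13 mod 27]
  = (27|13)    [QR: 13 ≡ 1 mod 4, sign kept]
  = (1|13)    [27 ≡ 1 mod 13]
  = 1    [(1|13) = 1]
The Legendre symbol is 1, so x^2 ≡ -364 (mod 337) has solution.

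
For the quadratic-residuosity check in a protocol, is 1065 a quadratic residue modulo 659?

Reduce the numerator: 1065 ≡ 406 (mod 659), so (1065|659) = (406|659).
Factor out 2: 406 = 2·203. Since 659 ≡ 3 (mod 8), (2|659) = -1. Now have -(203|659).
Both 203 ≡ 3 and 659 ≡ 3 (mod 4), so reciprocity gives (203|659) = -(659|203). Reduce: 659 ≡ 50 (mod 203). Now have (50|203).
Factor out 2: 50 = 2·25. Since 203 ≡ 3 (mod 8), (2|203) = -1. Now have -(25|203).
25 ≡ 1 (mod 4), so quadratic reciprocity gives (25|203) = (203|25). Reduce: 203 ≡ 3 (mod 25). Now have -(3|25).
25 ≡ 1 (mod 4), so quadratic reciprocity gives (3|25) = (25|3). Reduce: 25 ≡ 1 (mod 3). Now have -(1|3).
(1|3) = 1. Collecting the sign factors: -1.
The Legendre symbol is -1, so x^2 ≡ 1065 (mod 659) has no solution.

no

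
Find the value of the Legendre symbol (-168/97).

-1

(-168/97)
  = (168/97)    [97 ≡ 1 mod 4 ⇒ (-1/97) = +1]
  = (71/97)    [168 ≡ 71 mod 97]
  = (97/71)    [QR: 97 ≡ 1 mod 4, sign kept]
  = (26/71)    [97 ≡ 26 mod 71]
  = (13/71)    [71 ≡ 7 mod 8 ⇒ (2/71) = +1]
  = (71/13)    [QR: 13 ≡ 1 mod 4, sign kept]
  = (6/13)    [71 ≡ 6 mod 13]
  = -(3/13)    [13 ≡ 5 mod 8 ⇒ (2/13) = -1]
  = -(13/3)    [QR: 13 ≡ 1 mod 4, sign kept]
  = -(1/3)    [13 ≡ 1 mod 3]
  = -1    [(1/3) = 1]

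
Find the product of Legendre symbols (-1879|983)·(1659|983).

-1

By multiplicativity, (-1879·1659|983) = (-1879|983)·(1659|983).
First factor (-1879|983):
Reduce the numerator: -1879 ≡ 87 (mod 983), so (-1879|983) = (87|983).
Both 87 ≡ 3 and 983 ≡ 3 (mod 4), so reciprocity gives (87|983) = -(983|87). Reduce: 983 ≡ 26 (mod 87). Now have -(26|87).
Factor out 2: 26 = 2·13. Since 87 ≡ 7 (mod 8), (2|87) = +1. Now have -(13|87).
13 ≡ 1 (mod 4), so quadratic reciprocity gives (13|87) = (87|13). Reduce: 87 ≡ 9 (mod 13). Now have -(9|13).
9 ≡ 1 (mod 4), so quadratic reciprocity gives (9|13) = (13|9). Reduce: 13 ≡ 4 (mod 9). Now have -(4|9).
Factor out 2: 4 = 2^2. Since 9 ≡ 1 (mod 8), (2|9) = +1, and (2|9)^2 = +1. Now have -(1|9).
(1|9) = 1. Collecting the sign factors: -1.
Second factor (1659|983):
Reduce the numerator: 1659 ≡ 676 (mod 983), so (1659|983) = (676|983).
Factor out 2: 676 = 2^2·169. Since 983 ≡ 7 (mod 8), (2|983) = +1, and (2|983)^2 = +1. Now have (169|983).
169 ≡ 1 (mod 4), so quadratic reciprocity gives (169|983) = (983|169). Reduce: 983 ≡ 138 (mod 169). Now have (138|169).
Factor out 2: 138 = 2·69. Since 169 ≡ 1 (mod 8), (2|169) = +1. Now have (69|169).
69 ≡ 1 (mod 4), so quadratic reciprocity gives (69|169) = (169|69). Reduce: 169 ≡ 31 (mod 69). Now have (31|69).
69 ≡ 1 (mod 4), so quadratic reciprocity gives (31|69) = (69|31). Reduce: 69 ≡ 7 (mod 31). Now have (7|31).
Both 7 ≡ 3 and 31 ≡ 3 (mod 4), so reciprocity gives (7|31) = -(31|7). Reduce: 31 ≡ 3 (mod 7). Now have -(3|7).
Both 3 ≡ 3 and 7 ≡ 3 (mod 4), so reciprocity gives (3|7) = -(7|3). Reduce: 7 ≡ 1 (mod 3). Now have (1|3).
(1|3) = 1. Collecting the sign factors: 1.
Product: (-1)·(1) = -1.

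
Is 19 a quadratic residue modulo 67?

yes

Both 19 ≡ 3 and 67 ≡ 3 (mod 4), so reciprocity gives (19/67) = -(67/19). Reduce: 67 ≡ 10 (mod 19). Now have -(10/19).
Factor out 2: 10 = 2·5. Since 19 ≡ 3 (mod 8), (2/19) = -1. Now have (5/19).
5 ≡ 1 (mod 4), so quadratic reciprocity gives (5/19) = (19/5). Reduce: 19 ≡ 4 (mod 5). Now have (4/5).
Factor out 2: 4 = 2^2. Since 5 ≡ 5 (mod 8), (2/5) = -1, and (2/5)^2 = +1. Now have (1/5).
(1/5) = 1. Collecting the sign factors: 1.
(19/67) = 1, and 67 is prime, so 19 is a quadratic residue mod 67.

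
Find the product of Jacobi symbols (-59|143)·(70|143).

-1

By multiplicativity, (-59·70|143) = (-59|143)·(70|143).
First factor (-59|143):
Reduce the numerator: -59 ≡ 84 (mod 143), so (-59|143) = (84|143).
Factor out 2: 84 = 2^2·21. Since 143 ≡ 7 (mod 8), (2|143) = +1, and (2|143)^2 = +1. Now have (21|143).
21 ≡ 1 (mod 4), so quadratic reciprocity gives (21|143) = (143|21). Reduce: 143 ≡ 17 (mod 21). Now have (17|21).
17 ≡ 1 (mod 4), so quadratic reciprocity gives (17|21) = (21|17). Reduce: 21 ≡ 4 (mod 17). Now have (4|17).
Factor out 2: 4 = 2^2. Since 17 ≡ 1 (mod 8), (2|17) = +1, and (2|17)^2 = +1. Now have (1|17).
(1|17) = 1. Collecting the sign factors: 1.
Second factor (70|143):
Factor out 2: 70 = 2·35. Since 143 ≡ 7 (mod 8), (2|143) = +1. Now have (35|143).
Both 35 ≡ 3 and 143 ≡ 3 (mod 4), so reciprocity gives (35|143) = -(143|35). Reduce: 143 ≡ 3 (mod 35). Now have -(3|35).
Both 3 ≡ 3 and 35 ≡ 3 (mod 4), so reciprocity gives (3|35) = -(35|3). Reduce: 35 ≡ 2 (mod 3). Now have (2|3).
Factor out 2: 2 = 2. Since 3 ≡ 3 (mod 8), (2|3) = -1. Now have -(1|3).
(1|3) = 1. Collecting the sign factors: -1.
Product: (1)·(-1) = -1.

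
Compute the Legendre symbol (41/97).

(41/97)
  = (97/41)    [QR: 41 ≡ 1 mod 4, sign kept]
  = (15/41)    [97 ≡ 15 mod 41]
  = (41/15)    [QR: 41 ≡ 1 mod 4, sign kept]
  = (11/15)    [41 ≡ 11 mod 15]
  = -(15/11)    [QR: both ≡ 3 mod 4, sign flips]
  = -(4/11)    [15 ≡ 4 mod 11]
  = -(1/11)    [11 ≡ 3 mod 8 ⇒ (2/11)^2 = +1]
  = -1    [(1/11) = 1]

-1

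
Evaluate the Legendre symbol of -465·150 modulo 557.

-1

By multiplicativity, (-465·150 / 557) = (-465 / 557)·(150 / 557).
First factor (-465 / 557):
Reduce the numerator: -465 ≡ 92 (mod 557), so (-465 / 557) = (92 / 557).
Factor out 2: 92 = 2^2·23. Since 557 ≡ 5 (mod 8), (2 / 557) = -1, and (2 / 557)^2 = +1. Now have (23 / 557).
557 ≡ 1 (mod 4), so quadratic reciprocity gives (23 / 557) = (557 / 23). Reduce: 557 ≡ 5 (mod 23). Now have (5 / 23).
5 ≡ 1 (mod 4), so quadratic reciprocity gives (5 / 23) = (23 / 5). Reduce: 23 ≡ 3 (mod 5). Now have (3 / 5).
5 ≡ 1 (mod 4), so quadratic reciprocity gives (3 / 5) = (5 / 3). Reduce: 5 ≡ 2 (mod 3). Now have (2 / 3).
Factor out 2: 2 = 2. Since 3 ≡ 3 (mod 8), (2 / 3) = -1. Now have -(1 / 3).
(1 / 3) = 1. Collecting the sign factors: -1.
Second factor (150 / 557):
Factor out 2: 150 = 2·75. Since 557 ≡ 5 (mod 8), (2 / 557) = -1. Now have -(75 / 557).
557 ≡ 1 (mod 4), so quadratic reciprocity gives (75 / 557) = (557 / 75). Reduce: 557 ≡ 32 (mod 75). Now have -(32 / 75).
Factor out 2: 32 = 2^5. Since 75 ≡ 3 (mod 8), (2 / 75) = -1, and (2 / 75)^5 = -1. Now have (1 / 75).
(1 / 75) = 1. Collecting the sign factors: 1.
Product: (-1)·(1) = -1.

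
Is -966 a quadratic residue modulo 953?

(-966|953)
  = (940|953)    [-966 ≡ 940 mod 953]
  = (235|953)    [953 ≡ 1 mod 8 ⇒ (2|953)^2 = +1]
  = (953|235)    [QR: 953 ≡ 1 mod 4, sign kept]
  = (13|235)    [953 ≡ 13 mod 235]
  = (235|13)    [QR: 13 ≡ 1 mod 4, sign kept]
  = (1|13)    [235 ≡ 1 mod 13]
  = 1    [(1|13) = 1]
The Legendre symbol is 1, so x^2 ≡ -966 (mod 953) has solution.

yes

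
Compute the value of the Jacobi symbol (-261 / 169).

Pull out -1: (-261 / 169) = (-1 / 169)·(261 / 169). Since 169 ≡ 1 (mod 4), (-1 / 169) = +1. Now have (261 / 169).
Reduce the numerator: 261 ≡ 92 (mod 169), so (261 / 169) = (92 / 169).
Factor out 2: 92 = 2^2·23. Since 169 ≡ 1 (mod 8), (2 / 169) = +1, and (2 / 169)^2 = +1. Now have (23 / 169).
169 ≡ 1 (mod 4), so quadratic reciprocity gives (23 / 169) = (169 / 23). Reduce: 169 ≡ 8 (mod 23). Now have (8 / 23).
Factor out 2: 8 = 2^3. Since 23 ≡ 7 (mod 8), (2 / 23) = +1, and (2 / 23)^3 = +1. Now have (1 / 23).
(1 / 23) = 1. Collecting the sign factors: 1.

1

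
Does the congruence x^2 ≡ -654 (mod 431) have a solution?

no

(-654|431)
  = -(654|431)    [431 ≡ 3 mod 4 ⇒ (-1|431) = -1]
  = -(223|431)    [654 ≡ 223 mod 431]
  = (431|223)    [QR: both ≡ 3 mod 4, sign flips]
  = (208|223)    [431 ≡ 208 mod 223]
  = (13|223)    [223 ≡ 7 mod 8 ⇒ (2|223)^4 = +1]
  = (223|13)    [QR: 13 ≡ 1 mod 4, sign kept]
  = (2|13)    [223 ≡ 2 mod 13]
  = -(1|13)    [13 ≡ 5 mod 8 ⇒ (2|13) = -1]
  = -1    [(1|13) = 1]
(-654|431) = -1, and 431 is prime, so -654 is not a quadratic residue mod 431.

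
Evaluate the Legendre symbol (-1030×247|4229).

By multiplicativity, (-1030·247|4229) = (-1030|4229)·(247|4229).
First factor (-1030|4229):
(-1030|4229)
  = (3199|4229)    [-1030 ≡ 3199 mod 4229]
  = (4229|3199)    [QR: 4229 ≡ 1 mod 4, sign kept]
  = (1030|3199)    [4229 ≡ 1030 mod 3199]
  = (515|3199)    [3199 ≡ 7 mod 8 ⇒ (2|3199) = +1]
  = -(3199|515)    [QR: both ≡ 3 mod 4, sign flips]
  = -(109|515)    [3199 ≡ 109 mod 515]
  = -(515|109)    [QR: 109 ≡ 1 mod 4, sign kept]
  = -(79|109)    [515 ≡ 79 mod 109]
  = -(109|79)    [QR: 109 ≡ 1 mod 4, sign kept]
  = -(30|79)    [109 ≡ 30 mod 79]
  = -(15|79)    [79 ≡ 7 mod 8 ⇒ (2|79) = +1]
  = (79|15)    [QR: both ≡ 3 mod 4, sign flips]
  = (4|15)    [79 ≡ 4 mod 15]
  = (1|15)    [15 ≡ 7 mod 8 ⇒ (2|15)^2 = +1]
  = 1    [(1|15) = 1]
Second factor (247|4229):
(247|4229)
  = (4229|247)    [QR: 4229 ≡ 1 mod 4, sign kept]
  = (30|247)    [4229 ≡ 30 mod 247]
  = (15|247)    [247 ≡ 7 mod 8 ⇒ (2|247) = +1]
  = -(247|15)    [QR: both ≡ 3 mod 4, sign flips]
  = -(7|15)    [247 ≡ 7 mod 15]
  = (15|7)    [QR: both ≡ 3 mod 4, sign flips]
  = (1|7)    [15 ≡ 1 mod 7]
  = 1    [(1|7) = 1]
Product: (1)·(1) = 1.

1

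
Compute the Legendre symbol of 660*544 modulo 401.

1

By multiplicativity, (660·544 / 401) = (660 / 401)·(544 / 401).
First factor (660 / 401):
(660 / 401)
  = (259 / 401)    [660 ≡ 259 mod 401]
  = (401 / 259)    [QR: 401 ≡ 1 mod 4, sign kept]
  = (142 / 259)    [401 ≡ 142 mod 259]
  = -(71 / 259)    [259 ≡ 3 mod 8 ⇒ (2 / 259) = -1]
  = (259 / 71)    [QR: both ≡ 3 mod 4, sign flips]
  = (46 / 71)    [259 ≡ 46 mod 71]
  = (23 / 71)    [71 ≡ 7 mod 8 ⇒ (2 / 71) = +1]
  = -(71 / 23)    [QR: both ≡ 3 mod 4, sign flips]
  = -(2 / 23)    [71 ≡ 2 mod 23]
  = -(1 / 23)    [23 ≡ 7 mod 8 ⇒ (2 / 23) = +1]
  = -1    [(1 / 23) = 1]
Second factor (544 / 401):
(544 / 401)
  = (143 / 401)    [544 ≡ 143 mod 401]
  = (401 / 143)    [QR: 401 ≡ 1 mod 4, sign kept]
  = (115 / 143)    [401 ≡ 115 mod 143]
  = -(143 / 115)    [QR: both ≡ 3 mod 4, sign flips]
  = -(28 / 115)    [143 ≡ 28 mod 115]
  = -(7 / 115)    [115 ≡ 3 mod 8 ⇒ (2 / 115)^2 = +1]
  = (115 / 7)    [QR: both ≡ 3 mod 4, sign flips]
  = (3 / 7)    [115 ≡ 3 mod 7]
  = -(7 / 3)    [QR: both ≡ 3 mod 4, sign flips]
  = -(1 / 3)    [7 ≡ 1 mod 3]
  = -1    [(1 / 3) = 1]
Product: (-1)·(-1) = 1.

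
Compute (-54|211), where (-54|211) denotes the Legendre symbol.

Reduce the numerator: -54 ≡ 157 (mod 211), so (-54|211) = (157|211).
157 ≡ 1 (mod 4), so quadratic reciprocity gives (157|211) = (211|157). Reduce: 211 ≡ 54 (mod 157). Now have (54|157).
Factor out 2: 54 = 2·27. Since 157 ≡ 5 (mod 8), (2|157) = -1. Now have -(27|157).
157 ≡ 1 (mod 4), so quadratic reciprocity gives (27|157) = (157|27). Reduce: 157 ≡ 22 (mod 27). Now have -(22|27).
Factor out 2: 22 = 2·11. Since 27 ≡ 3 (mod 8), (2|27) = -1. Now have (11|27).
Both 11 ≡ 3 and 27 ≡ 3 (mod 4), so reciprocity gives (11|27) = -(27|11). Reduce: 27 ≡ 5 (mod 11). Now have -(5|11).
5 ≡ 1 (mod 4), so quadratic reciprocity gives (5|11) = (11|5). Reduce: 11 ≡ 1 (mod 5). Now have -(1|5).
(1|5) = 1. Collecting the sign factors: -1.

-1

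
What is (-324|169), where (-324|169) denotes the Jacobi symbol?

(-324|169)
  = (14|169)    [-324 ≡ 14 mod 169]
  = (7|169)    [169 ≡ 1 mod 8 ⇒ (2|169) = +1]
  = (169|7)    [QR: 169 ≡ 1 mod 4, sign kept]
  = (1|7)    [169 ≡ 1 mod 7]
  = 1    [(1|7) = 1]

1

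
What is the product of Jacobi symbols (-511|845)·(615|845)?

0

By multiplicativity, (-511·615|845) = (-511|845)·(615|845).
First factor (-511|845):
Reduce the numerator: -511 ≡ 334 (mod 845), so (-511|845) = (334|845).
Factor out 2: 334 = 2·167. Since 845 ≡ 5 (mod 8), (2|845) = -1. Now have -(167|845).
845 ≡ 1 (mod 4), so quadratic reciprocity gives (167|845) = (845|167). Reduce: 845 ≡ 10 (mod 167). Now have -(10|167).
Factor out 2: 10 = 2·5. Since 167 ≡ 7 (mod 8), (2|167) = +1. Now have -(5|167).
5 ≡ 1 (mod 4), so quadratic reciprocity gives (5|167) = (167|5). Reduce: 167 ≡ 2 (mod 5). Now have -(2|5).
Factor out 2: 2 = 2. Since 5 ≡ 5 (mod 8), (2|5) = -1. Now have (1|5).
(1|5) = 1. Collecting the sign factors: 1.
Second factor (615|845):
845 ≡ 1 (mod 4), so quadratic reciprocity gives (615|845) = (845|615). Reduce: 845 ≡ 230 (mod 615). Now have (230|615).
Factor out 2: 230 = 2·115. Since 615 ≡ 7 (mod 8), (2|615) = +1. Now have (115|615).
Both 115 ≡ 3 and 615 ≡ 3 (mod 4), so reciprocity gives (115|615) = -(615|115). Reduce: 615 ≡ 40 (mod 115). Now have -(40|115).
Factor out 2: 40 = 2^3·5. Since 115 ≡ 3 (mod 8), (2|115) = -1, and (2|115)^3 = -1. Now have (5|115).
5 ≡ 1 (mod 4), so quadratic reciprocity gives (5|115) = (115|5). Reduce: 115 ≡ 0 (mod 5). Now have (0|5).
The numerator is now 0 with denominator 5 > 1: the symbol is 0.
Product: (1)·(0) = 0.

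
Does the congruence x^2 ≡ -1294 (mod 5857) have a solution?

Reduce the numerator: -1294 ≡ 4563 (mod 5857), so (-1294|5857) = (4563|5857).
5857 ≡ 1 (mod 4), so quadratic reciprocity gives (4563|5857) = (5857|4563). Reduce: 5857 ≡ 1294 (mod 4563). Now have (1294|4563).
Factor out 2: 1294 = 2·647. Since 4563 ≡ 3 (mod 8), (2|4563) = -1. Now have -(647|4563).
Both 647 ≡ 3 and 4563 ≡ 3 (mod 4), so reciprocity gives (647|4563) = -(4563|647). Reduce: 4563 ≡ 34 (mod 647). Now have (34|647).
Factor out 2: 34 = 2·17. Since 647 ≡ 7 (mod 8), (2|647) = +1. Now have (17|647).
17 ≡ 1 (mod 4), so quadratic reciprocity gives (17|647) = (647|17). Reduce: 647 ≡ 1 (mod 17). Now have (1|17).
(1|17) = 1. Collecting the sign factors: 1.
The Legendre symbol is 1, so x^2 ≡ -1294 (mod 5857) has solution.

yes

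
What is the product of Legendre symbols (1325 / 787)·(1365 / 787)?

By multiplicativity, (1325·1365 / 787) = (1325 / 787)·(1365 / 787).
First factor (1325 / 787):
(1325 / 787)
  = (538 / 787)    [1325 ≡ 538 mod 787]
  = -(269 / 787)    [787 ≡ 3 mod 8 ⇒ (2 / 787) = -1]
  = -(787 / 269)    [QR: 269 ≡ 1 mod 4, sign kept]
  = -(249 / 269)    [787 ≡ 249 mod 269]
  = -(269 / 249)    [QR: 249 ≡ 1 mod 4, sign kept]
  = -(20 / 249)    [269 ≡ 20 mod 249]
  = -(5 / 249)    [249 ≡ 1 mod 8 ⇒ (2 / 249)^2 = +1]
  = -(249 / 5)    [QR: 5 ≡ 1 mod 4, sign kept]
  = -(4 / 5)    [249 ≡ 4 mod 5]
  = -(1 / 5)    [5 ≡ 5 mod 8 ⇒ (2 / 5)^2 = +1]
  = -1    [(1 / 5) = 1]
Second factor (1365 / 787):
(1365 / 787)
  = (578 / 787)    [1365 ≡ 578 mod 787]
  = -(289 / 787)    [787 ≡ 3 mod 8 ⇒ (2 / 787) = -1]
  = -(787 / 289)    [QR: 289 ≡ 1 mod 4, sign kept]
  = -(209 / 289)    [787 ≡ 209 mod 289]
  = -(289 / 209)    [QR: 209 ≡ 1 mod 4, sign kept]
  = -(80 / 209)    [289 ≡ 80 mod 209]
  = -(5 / 209)    [209 ≡ 1 mod 8 ⇒ (2 / 209)^4 = +1]
  = -(209 / 5)    [QR: 5 ≡ 1 mod 4, sign kept]
  = -(4 / 5)    [209 ≡ 4 mod 5]
  = -(1 / 5)    [5 ≡ 5 mod 8 ⇒ (2 / 5)^2 = +1]
  = -1    [(1 / 5) = 1]
Product: (-1)·(-1) = 1.

1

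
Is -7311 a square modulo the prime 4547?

yes

(-7311/4547)
  = (1783/4547)    [-7311 ≡ 1783 mod 4547]
  = -(4547/1783)    [QR: both ≡ 3 mod 4, sign flips]
  = -(981/1783)    [4547 ≡ 981 mod 1783]
  = -(1783/981)    [QR: 981 ≡ 1 mod 4, sign kept]
  = -(802/981)    [1783 ≡ 802 mod 981]
  = (401/981)    [981 ≡ 5 mod 8 ⇒ (2/981) = -1]
  = (981/401)    [QR: 401 ≡ 1 mod 4, sign kept]
  = (179/401)    [981 ≡ 179 mod 401]
  = (401/179)    [QR: 401 ≡ 1 mod 4, sign kept]
  = (43/179)    [401 ≡ 43 mod 179]
  = -(179/43)    [QR: both ≡ 3 mod 4, sign flips]
  = -(7/43)    [179 ≡ 7 mod 43]
  = (43/7)    [QR: both ≡ 3 mod 4, sign flips]
  = (1/7)    [43 ≡ 1 mod 7]
  = 1    [(1/7) = 1]
The Legendre symbol is 1, so x^2 ≡ -7311 (mod 4547) has solution.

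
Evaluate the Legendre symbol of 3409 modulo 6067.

1

(3409/6067)
  = (6067/3409)    [QR: 3409 ≡ 1 mod 4, sign kept]
  = (2658/3409)    [6067 ≡ 2658 mod 3409]
  = (1329/3409)    [3409 ≡ 1 mod 8 ⇒ (2/3409) = +1]
  = (3409/1329)    [QR: 1329 ≡ 1 mod 4, sign kept]
  = (751/1329)    [3409 ≡ 751 mod 1329]
  = (1329/751)    [QR: 1329 ≡ 1 mod 4, sign kept]
  = (578/751)    [1329 ≡ 578 mod 751]
  = (289/751)    [751 ≡ 7 mod 8 ⇒ (2/751) = +1]
  = (751/289)    [QR: 289 ≡ 1 mod 4, sign kept]
  = (173/289)    [751 ≡ 173 mod 289]
  = (289/173)    [QR: 173 ≡ 1 mod 4, sign kept]
  = (116/173)    [289 ≡ 116 mod 173]
  = (29/173)    [173 ≡ 5 mod 8 ⇒ (2/173)^2 = +1]
  = (173/29)    [QR: 29 ≡ 1 mod 4, sign kept]
  = (28/29)    [173 ≡ 28 mod 29]
  = (7/29)    [29 ≡ 5 mod 8 ⇒ (2/29)^2 = +1]
  = (29/7)    [QR: 29 ≡ 1 mod 4, sign kept]
  = (1/7)    [29 ≡ 1 mod 7]
  = 1    [(1/7) = 1]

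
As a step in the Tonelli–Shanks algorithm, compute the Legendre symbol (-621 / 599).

1

(-621 / 599)
  = -(621 / 599)    [599 ≡ 3 mod 4 ⇒ (-1 / 599) = -1]
  = -(22 / 599)    [621 ≡ 22 mod 599]
  = -(11 / 599)    [599 ≡ 7 mod 8 ⇒ (2 / 599) = +1]
  = (599 / 11)    [QR: both ≡ 3 mod 4, sign flips]
  = (5 / 11)    [599 ≡ 5 mod 11]
  = (11 / 5)    [QR: 5 ≡ 1 mod 4, sign kept]
  = (1 / 5)    [11 ≡ 1 mod 5]
  = 1    [(1 / 5) = 1]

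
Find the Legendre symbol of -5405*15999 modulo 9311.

By multiplicativity, (-5405·15999|9311) = (-5405|9311)·(15999|9311).
First factor (-5405|9311):
Reduce the numerator: -5405 ≡ 3906 (mod 9311), so (-5405|9311) = (3906|9311).
Factor out 2: 3906 = 2·1953. Since 9311 ≡ 7 (mod 8), (2|9311) = +1. Now have (1953|9311).
1953 ≡ 1 (mod 4), so quadratic reciprocity gives (1953|9311) = (9311|1953). Reduce: 9311 ≡ 1499 (mod 1953). Now have (1499|1953).
1953 ≡ 1 (mod 4), so quadratic reciprocity gives (1499|1953) = (1953|1499). Reduce: 1953 ≡ 454 (mod 1499). Now have (454|1499).
Factor out 2: 454 = 2·227. Since 1499 ≡ 3 (mod 8), (2|1499) = -1. Now have -(227|1499).
Both 227 ≡ 3 and 1499 ≡ 3 (mod 4), so reciprocity gives (227|1499) = -(1499|227). Reduce: 1499 ≡ 137 (mod 227). Now have (137|227).
137 ≡ 1 (mod 4), so quadratic reciprocity gives (137|227) = (227|137). Reduce: 227 ≡ 90 (mod 137). Now have (90|137).
Factor out 2: 90 = 2·45. Since 137 ≡ 1 (mod 8), (2|137) = +1. Now have (45|137).
45 ≡ 1 (mod 4), so quadratic reciprocity gives (45|137) = (137|45). Reduce: 137 ≡ 2 (mod 45). Now have (2|45).
Factor out 2: 2 = 2. Since 45 ≡ 5 (mod 8), (2|45) = -1. Now have -(1|45).
(1|45) = 1. Collecting the sign factors: -1.
Second factor (15999|9311):
Reduce the numerator: 15999 ≡ 6688 (mod 9311), so (15999|9311) = (6688|9311).
Factor out 2: 6688 = 2^5·209. Since 9311 ≡ 7 (mod 8), (2|9311) = +1, and (2|9311)^5 = +1. Now have (209|9311).
209 ≡ 1 (mod 4), so quadratic reciprocity gives (209|9311) = (9311|209). Reduce: 9311 ≡ 115 (mod 209). Now have (115|209).
209 ≡ 1 (mod 4), so quadratic reciprocity gives (115|209) = (209|115). Reduce: 209 ≡ 94 (mod 115). Now have (94|115).
Factor out 2: 94 = 2·47. Since 115 ≡ 3 (mod 8), (2|115) = -1. Now have -(47|115).
Both 47 ≡ 3 and 115 ≡ 3 (mod 4), so reciprocity gives (47|115) = -(115|47). Reduce: 115 ≡ 21 (mod 47). Now have (21|47).
21 ≡ 1 (mod 4), so quadratic reciprocity gives (21|47) = (47|21). Reduce: 47 ≡ 5 (mod 21). Now have (5|21).
5 ≡ 1 (mod 4), so quadratic reciprocity gives (5|21) = (21|5). Reduce: 21 ≡ 1 (mod 5). Now have (1|5).
(1|5) = 1. Collecting the sign factors: 1.
Product: (-1)·(1) = -1.

-1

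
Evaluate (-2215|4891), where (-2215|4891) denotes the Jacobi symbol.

-1

(-2215|4891)
  = (2676|4891)    [-2215 ≡ 2676 mod 4891]
  = (669|4891)    [4891 ≡ 3 mod 8 ⇒ (2|4891)^2 = +1]
  = (4891|669)    [QR: 669 ≡ 1 mod 4, sign kept]
  = (208|669)    [4891 ≡ 208 mod 669]
  = (13|669)    [669 ≡ 5 mod 8 ⇒ (2|669)^4 = +1]
  = (669|13)    [QR: 13 ≡ 1 mod 4, sign kept]
  = (6|13)    [669 ≡ 6 mod 13]
  = -(3|13)    [13 ≡ 5 mod 8 ⇒ (2|13) = -1]
  = -(13|3)    [QR: 13 ≡ 1 mod 4, sign kept]
  = -(1|3)    [13 ≡ 1 mod 3]
  = -1    [(1|3) = 1]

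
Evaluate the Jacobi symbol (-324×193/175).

-1

By multiplicativity, (-324·193/175) = (-324/175)·(193/175).
First factor (-324/175):
Pull out -1: (-324/175) = (-1/175)·(324/175). Since 175 ≡ 3 (mod 4), (-1/175) = -1. Now have -(324/175).
Reduce the numerator: 324 ≡ 149 (mod 175), so (324/175) = (149/175).
149 ≡ 1 (mod 4), so quadratic reciprocity gives (149/175) = (175/149). Reduce: 175 ≡ 26 (mod 149). Now have -(26/149).
Factor out 2: 26 = 2·13. Since 149 ≡ 5 (mod 8), (2/149) = -1. Now have (13/149).
13 ≡ 1 (mod 4), so quadratic reciprocity gives (13/149) = (149/13). Reduce: 149 ≡ 6 (mod 13). Now have (6/13).
Factor out 2: 6 = 2·3. Since 13 ≡ 5 (mod 8), (2/13) = -1. Now have -(3/13).
13 ≡ 1 (mod 4), so quadratic reciprocity gives (3/13) = (13/3). Reduce: 13 ≡ 1 (mod 3). Now have -(1/3).
(1/3) = 1. Collecting the sign factors: -1.
Second factor (193/175):
Reduce the numerator: 193 ≡ 18 (mod 175), so (193/175) = (18/175).
Factor out 2: 18 = 2·9. Since 175 ≡ 7 (mod 8), (2/175) = +1. Now have (9/175).
9 ≡ 1 (mod 4), so quadratic reciprocity gives (9/175) = (175/9). Reduce: 175 ≡ 4 (mod 9). Now have (4/9).
Factor out 2: 4 = 2^2. Since 9 ≡ 1 (mod 8), (2/9) = +1, and (2/9)^2 = +1. Now have (1/9).
(1/9) = 1. Collecting the sign factors: 1.
Product: (-1)·(1) = -1.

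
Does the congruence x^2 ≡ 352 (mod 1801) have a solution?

no

(352/1801)
  = (11/1801)    [1801 ≡ 1 mod 8 ⇒ (2/1801)^5 = +1]
  = (1801/11)    [QR: 1801 ≡ 1 mod 4, sign kept]
  = (8/11)    [1801 ≡ 8 mod 11]
  = -(1/11)    [11 ≡ 3 mod 8 ⇒ (2/11)^3 = -1]
  = -1    [(1/11) = 1]
(352/1801) = -1, and 1801 is prime, so 352 is not a quadratic residue mod 1801.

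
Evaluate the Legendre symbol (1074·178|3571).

By multiplicativity, (1074·178|3571) = (1074|3571)·(178|3571).
First factor (1074|3571):
Factor out 2: 1074 = 2·537. Since 3571 ≡ 3 (mod 8), (2|3571) = -1. Now have -(537|3571).
537 ≡ 1 (mod 4), so quadratic reciprocity gives (537|3571) = (3571|537). Reduce: 3571 ≡ 349 (mod 537). Now have -(349|537).
349 ≡ 1 (mod 4), so quadratic reciprocity gives (349|537) = (537|349). Reduce: 537 ≡ 188 (mod 349). Now have -(188|349).
Factor out 2: 188 = 2^2·47. Since 349 ≡ 5 (mod 8), (2|349) = -1, and (2|349)^2 = +1. Now have -(47|349).
349 ≡ 1 (mod 4), so quadratic reciprocity gives (47|349) = (349|47). Reduce: 349 ≡ 20 (mod 47). Now have -(20|47).
Factor out 2: 20 = 2^2·5. Since 47 ≡ 7 (mod 8), (2|47) = +1, and (2|47)^2 = +1. Now have -(5|47).
5 ≡ 1 (mod 4), so quadratic reciprocity gives (5|47) = (47|5). Reduce: 47 ≡ 2 (mod 5). Now have -(2|5).
Factor out 2: 2 = 2. Since 5 ≡ 5 (mod 8), (2|5) = -1. Now have (1|5).
(1|5) = 1. Collecting the sign factors: 1.
Second factor (178|3571):
Factor out 2: 178 = 2·89. Since 3571 ≡ 3 (mod 8), (2|3571) = -1. Now have -(89|3571).
89 ≡ 1 (mod 4), so quadratic reciprocity gives (89|3571) = (3571|89). Reduce: 3571 ≡ 11 (mod 89). Now have -(11|89).
89 ≡ 1 (mod 4), so quadratic reciprocity gives (11|89) = (89|11). Reduce: 89 ≡ 1 (mod 11). Now have -(1|11).
(1|11) = 1. Collecting the sign factors: -1.
Product: (1)·(-1) = -1.

-1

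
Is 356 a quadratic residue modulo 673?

(356/673)
  = (89/673)    [673 ≡ 1 mod 8 ⇒ (2/673)^2 = +1]
  = (673/89)    [QR: 89 ≡ 1 mod 4, sign kept]
  = (50/89)    [673 ≡ 50 mod 89]
  = (25/89)    [89 ≡ 1 mod 8 ⇒ (2/89) = +1]
  = (89/25)    [QR: 25 ≡ 1 mod 4, sign kept]
  = (14/25)    [89 ≡ 14 mod 25]
  = (7/25)    [25 ≡ 1 mod 8 ⇒ (2/25) = +1]
  = (25/7)    [QR: 25 ≡ 1 mod 4, sign kept]
  = (4/7)    [25 ≡ 4 mod 7]
  = (1/7)    [7 ≡ 7 mod 8 ⇒ (2/7)^2 = +1]
  = 1    [(1/7) = 1]
The Legendre symbol is 1, so x^2 ≡ 356 (mod 673) has solution.

yes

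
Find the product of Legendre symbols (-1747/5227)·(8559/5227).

-1

By multiplicativity, (-1747·8559/5227) = (-1747/5227)·(8559/5227).
First factor (-1747/5227):
(-1747/5227)
  = (3480/5227)    [-1747 ≡ 3480 mod 5227]
  = -(435/5227)    [5227 ≡ 3 mod 8 ⇒ (2/5227)^3 = -1]
  = (5227/435)    [QR: both ≡ 3 mod 4, sign flips]
  = (7/435)    [5227 ≡ 7 mod 435]
  = -(435/7)    [QR: both ≡ 3 mod 4, sign flips]
  = -(1/7)    [435 ≡ 1 mod 7]
  = -1    [(1/7) = 1]
Second factor (8559/5227):
(8559/5227)
  = (3332/5227)    [8559 ≡ 3332 mod 5227]
  = (833/5227)    [5227 ≡ 3 mod 8 ⇒ (2/5227)^2 = +1]
  = (5227/833)    [QR: 833 ≡ 1 mod 4, sign kept]
  = (229/833)    [5227 ≡ 229 mod 833]
  = (833/229)    [QR: 229 ≡ 1 mod 4, sign kept]
  = (146/229)    [833 ≡ 146 mod 229]
  = -(73/229)    [229 ≡ 5 mod 8 ⇒ (2/229) = -1]
  = -(229/73)    [QR: 73 ≡ 1 mod 4, sign kept]
  = -(10/73)    [229 ≡ 10 mod 73]
  = -(5/73)    [73 ≡ 1 mod 8 ⇒ (2/73) = +1]
  = -(73/5)    [QR: 5 ≡ 1 mod 4, sign kept]
  = -(3/5)    [73 ≡ 3 mod 5]
  = -(5/3)    [QR: 5 ≡ 1 mod 4, sign kept]
  = -(2/3)    [5 ≡ 2 mod 3]
  = (1/3)    [3 ≡ 3 mod 8 ⇒ (2/3) = -1]
  = 1    [(1/3) = 1]
Product: (-1)·(1) = -1.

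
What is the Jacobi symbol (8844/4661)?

-1

Reduce the numerator: 8844 ≡ 4183 (mod 4661), so (8844/4661) = (4183/4661).
4661 ≡ 1 (mod 4), so quadratic reciprocity gives (4183/4661) = (4661/4183). Reduce: 4661 ≡ 478 (mod 4183). Now have (478/4183).
Factor out 2: 478 = 2·239. Since 4183 ≡ 7 (mod 8), (2/4183) = +1. Now have (239/4183).
Both 239 ≡ 3 and 4183 ≡ 3 (mod 4), so reciprocity gives (239/4183) = -(4183/239). Reduce: 4183 ≡ 120 (mod 239). Now have -(120/239).
Factor out 2: 120 = 2^3·15. Since 239 ≡ 7 (mod 8), (2/239) = +1, and (2/239)^3 = +1. Now have -(15/239).
Both 15 ≡ 3 and 239 ≡ 3 (mod 4), so reciprocity gives (15/239) = -(239/15). Reduce: 239 ≡ 14 (mod 15). Now have (14/15).
Factor out 2: 14 = 2·7. Since 15 ≡ 7 (mod 8), (2/15) = +1. Now have (7/15).
Both 7 ≡ 3 and 15 ≡ 3 (mod 4), so reciprocity gives (7/15) = -(15/7). Reduce: 15 ≡ 1 (mod 7). Now have -(1/7).
(1/7) = 1. Collecting the sign factors: -1.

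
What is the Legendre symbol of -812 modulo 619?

1

Pull out -1: (-812/619) = (-1/619)·(812/619). Since 619 ≡ 3 (mod 4), (-1/619) = -1. Now have -(812/619).
Reduce the numerator: 812 ≡ 193 (mod 619), so (812/619) = (193/619).
193 ≡ 1 (mod 4), so quadratic reciprocity gives (193/619) = (619/193). Reduce: 619 ≡ 40 (mod 193). Now have -(40/193).
Factor out 2: 40 = 2^3·5. Since 193 ≡ 1 (mod 8), (2/193) = +1, and (2/193)^3 = +1. Now have -(5/193).
5 ≡ 1 (mod 4), so quadratic reciprocity gives (5/193) = (193/5). Reduce: 193 ≡ 3 (mod 5). Now have -(3/5).
5 ≡ 1 (mod 4), so quadratic reciprocity gives (3/5) = (5/3). Reduce: 5 ≡ 2 (mod 3). Now have -(2/3).
Factor out 2: 2 = 2. Since 3 ≡ 3 (mod 8), (2/3) = -1. Now have (1/3).
(1/3) = 1. Collecting the sign factors: 1.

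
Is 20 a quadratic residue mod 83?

(20/83)
  = (5/83)    [83 ≡ 3 mod 8 ⇒ (2/83)^2 = +1]
  = (83/5)    [QR: 5 ≡ 1 mod 4, sign kept]
  = (3/5)    [83 ≡ 3 mod 5]
  = (5/3)    [QR: 5 ≡ 1 mod 4, sign kept]
  = (2/3)    [5 ≡ 2 mod 3]
  = -(1/3)    [3 ≡ 3 mod 8 ⇒ (2/3) = -1]
  = -1    [(1/3) = 1]
(20/83) = -1, and 83 is prime, so 20 is not a quadratic residue mod 83.

no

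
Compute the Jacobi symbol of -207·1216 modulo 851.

0

By multiplicativity, (-207·1216/851) = (-207/851)·(1216/851).
First factor (-207/851):
(-207/851)
  = (644/851)    [-207 ≡ 644 mod 851]
  = (161/851)    [851 ≡ 3 mod 8 ⇒ (2/851)^2 = +1]
  = (851/161)    [QR: 161 ≡ 1 mod 4, sign kept]
  = (46/161)    [851 ≡ 46 mod 161]
  = (23/161)    [161 ≡ 1 mod 8 ⇒ (2/161) = +1]
  = (161/23)    [QR: 161 ≡ 1 mod 4, sign kept]
  = (0/23)    [161 ≡ 0 mod 23]
  = 0    [numerator 0, gcd > 1]
Second factor (1216/851):
(1216/851)
  = (365/851)    [1216 ≡ 365 mod 851]
  = (851/365)    [QR: 365 ≡ 1 mod 4, sign kept]
  = (121/365)    [851 ≡ 121 mod 365]
  = (365/121)    [QR: 121 ≡ 1 mod 4, sign kept]
  = (2/121)    [365 ≡ 2 mod 121]
  = (1/121)    [121 ≡ 1 mod 8 ⇒ (2/121) = +1]
  = 1    [(1/121) = 1]
Product: (0)·(1) = 0.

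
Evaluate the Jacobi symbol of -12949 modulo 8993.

0

(-12949/8993)
  = (12949/8993)    [8993 ≡ 1 mod 4 ⇒ (-1/8993) = +1]
  = (3956/8993)    [12949 ≡ 3956 mod 8993]
  = (989/8993)    [8993 ≡ 1 mod 8 ⇒ (2/8993)^2 = +1]
  = (8993/989)    [QR: 989 ≡ 1 mod 4, sign kept]
  = (92/989)    [8993 ≡ 92 mod 989]
  = (23/989)    [989 ≡ 5 mod 8 ⇒ (2/989)^2 = +1]
  = (989/23)    [QR: 989 ≡ 1 mod 4, sign kept]
  = (0/23)    [989 ≡ 0 mod 23]
  = 0    [numerator 0, gcd > 1]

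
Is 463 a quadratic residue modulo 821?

(463|821)
  = (821|463)    [QR: 821 ≡ 1 mod 4, sign kept]
  = (358|463)    [821 ≡ 358 mod 463]
  = (179|463)    [463 ≡ 7 mod 8 ⇒ (2|463) = +1]
  = -(463|179)    [QR: both ≡ 3 mod 4, sign flips]
  = -(105|179)    [463 ≡ 105 mod 179]
  = -(179|105)    [QR: 105 ≡ 1 mod 4, sign kept]
  = -(74|105)    [179 ≡ 74 mod 105]
  = -(37|105)    [105 ≡ 1 mod 8 ⇒ (2|105) = +1]
  = -(105|37)    [QR: 37 ≡ 1 mod 4, sign kept]
  = -(31|37)    [105 ≡ 31 mod 37]
  = -(37|31)    [QR: 37 ≡ 1 mod 4, sign kept]
  = -(6|31)    [37 ≡ 6 mod 31]
  = -(3|31)    [31 ≡ 7 mod 8 ⇒ (2|31) = +1]
  = (31|3)    [QR: both ≡ 3 mod 4, sign flips]
  = (1|3)    [31 ≡ 1 mod 3]
  = 1    [(1|3) = 1]
(463|821) = 1, and 821 is prime, so 463 is a quadratic residue mod 821.

yes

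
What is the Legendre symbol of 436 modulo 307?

1

Reduce the numerator: 436 ≡ 129 (mod 307), so (436|307) = (129|307).
129 ≡ 1 (mod 4), so quadratic reciprocity gives (129|307) = (307|129). Reduce: 307 ≡ 49 (mod 129). Now have (49|129).
49 ≡ 1 (mod 4), so quadratic reciprocity gives (49|129) = (129|49). Reduce: 129 ≡ 31 (mod 49). Now have (31|49).
49 ≡ 1 (mod 4), so quadratic reciprocity gives (31|49) = (49|31). Reduce: 49 ≡ 18 (mod 31). Now have (18|31).
Factor out 2: 18 = 2·9. Since 31 ≡ 7 (mod 8), (2|31) = +1. Now have (9|31).
9 ≡ 1 (mod 4), so quadratic reciprocity gives (9|31) = (31|9). Reduce: 31 ≡ 4 (mod 9). Now have (4|9).
Factor out 2: 4 = 2^2. Since 9 ≡ 1 (mod 8), (2|9) = +1, and (2|9)^2 = +1. Now have (1|9).
(1|9) = 1. Collecting the sign factors: 1.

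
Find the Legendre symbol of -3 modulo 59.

-1

(-3/59)
  = -(3/59)    [59 ≡ 3 mod 4 ⇒ (-1/59) = -1]
  = (59/3)    [QR: both ≡ 3 mod 4, sign flips]
  = (2/3)    [59 ≡ 2 mod 3]
  = -(1/3)    [3 ≡ 3 mod 8 ⇒ (2/3) = -1]
  = -1    [(1/3) = 1]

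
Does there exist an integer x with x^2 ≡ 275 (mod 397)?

yes

397 ≡ 1 (mod 4), so quadratic reciprocity gives (275/397) = (397/275). Reduce: 397 ≡ 122 (mod 275). Now have (122/275).
Factor out 2: 122 = 2·61. Since 275 ≡ 3 (mod 8), (2/275) = -1. Now have -(61/275).
61 ≡ 1 (mod 4), so quadratic reciprocity gives (61/275) = (275/61). Reduce: 275 ≡ 31 (mod 61). Now have -(31/61).
61 ≡ 1 (mod 4), so quadratic reciprocity gives (31/61) = (61/31). Reduce: 61 ≡ 30 (mod 31). Now have -(30/31).
Factor out 2: 30 = 2·15. Since 31 ≡ 7 (mod 8), (2/31) = +1. Now have -(15/31).
Both 15 ≡ 3 and 31 ≡ 3 (mod 4), so reciprocity gives (15/31) = -(31/15). Reduce: 31 ≡ 1 (mod 15). Now have (1/15).
(1/15) = 1. Collecting the sign factors: 1.
(275/397) = 1, and 397 is prime, so 275 is a quadratic residue mod 397.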